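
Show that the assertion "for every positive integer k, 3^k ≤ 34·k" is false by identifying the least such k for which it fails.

A counterexample is any positive integer k such that 3^k > 34·k; we check each in order.
The first 4 eligible values, up to k = 4, all satisfy the conclusion.
k = 5: 3^k = 243 and 34·k = 170, so 243 > 170.
Thus k = 5 disproves the claim, and no smaller k works.

k = 5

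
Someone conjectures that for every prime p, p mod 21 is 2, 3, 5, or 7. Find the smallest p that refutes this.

Check each prime p in order until the claim fails.
p = 2: 2 mod 21 = 2.
p = 3: 3 mod 21 = 3.
p = 5: 5 mod 21 = 5.
p = 7: 7 mod 21 = 7.
p = 11: 11 mod 21 = 11 — not in {2, 3, 5, 7}.

p = 11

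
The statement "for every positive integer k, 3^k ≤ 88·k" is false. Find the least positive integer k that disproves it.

We need the least positive integer k for which 3^k > 88·k.
For k = 1, 2, 3, 4, 5 the conclusion holds.
k = 6: 3^k = 729 and 88·k = 528, so 729 > 528.
Hence k = 6 is a counterexample.

k = 6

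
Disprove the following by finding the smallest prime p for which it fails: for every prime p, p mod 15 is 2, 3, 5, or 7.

p = 11

We need the least prime p for which the claim fails.
The first 4 eligible values, up to p = 7, all satisfy the conclusion.
p = 11: 11 mod 15 = 11 — not in {2, 3, 5, 7}.
Thus p = 11 disproves the claim, and no smaller p works.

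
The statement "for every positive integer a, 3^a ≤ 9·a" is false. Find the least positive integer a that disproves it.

a = 4

A counterexample is any positive integer a such that 3^a > 9·a; we check each in order.
For a = 1, 2, 3 the conclusion holds.
a = 4: 3^a = 81 and 9·a = 36, so 81 > 36.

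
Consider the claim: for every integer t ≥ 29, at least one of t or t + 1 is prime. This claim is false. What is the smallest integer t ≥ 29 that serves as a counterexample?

t = 32

We need the least integer t ≥ 29 for which t, t + 1 are both composite.
t = 29: 29 is prime.
t = 30: 31 is prime.
t = 31: 31 is prime.
t = 32: 32 = 2 × 16; 33 = 3 × 11 — both composite.
Hence t = 32 is a counterexample.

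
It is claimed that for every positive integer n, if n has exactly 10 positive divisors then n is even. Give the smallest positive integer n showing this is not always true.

n = 405

We need the least positive integer n for which n has exactly 10 positive divisors but n is odd.
The first 9 eligible values, up to n = 368, all satisfy the conclusion.
n = 405: divisors of 405: 10 divisors; 405 is odd.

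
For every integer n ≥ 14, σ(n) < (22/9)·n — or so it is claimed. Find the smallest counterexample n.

A counterexample is any integer n ≥ 14 such that the claim fails; we check each in order.
For n = 14, 15, 16, 17, 18, 19, 20, 21, 22, 23 the conclusion holds.
n = 24: σ(24) = 60; 60 ≥ 176/3.
Hence n = 24 is a counterexample.

n = 24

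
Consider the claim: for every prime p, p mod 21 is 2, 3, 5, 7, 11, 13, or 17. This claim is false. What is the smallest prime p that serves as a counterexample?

We need the least prime p for which the claim fails.
For p = 2, 3, 5, 7, 11, 13, 17 the conclusion holds.
p = 19: 19 mod 21 = 19 — not in {2, 3, 5, 7, 11, 13, 17}.

p = 19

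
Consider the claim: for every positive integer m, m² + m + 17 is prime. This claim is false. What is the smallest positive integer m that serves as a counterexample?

We need the least positive integer m for which m² + m + 17 is not prime.
The first 15 eligible values, up to m = 15, all satisfy the conclusion.
m = 16: m² + m + 17 = 289 = 17 × 17, composite.

m = 16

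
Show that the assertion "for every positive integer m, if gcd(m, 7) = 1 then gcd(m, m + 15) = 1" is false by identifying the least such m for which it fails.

m = 3

We need the least positive integer m for which gcd(m, 7) = 1 but gcd(m, m + 15) > 1.
For m = 1, 2 the conclusion holds.
m = 3: gcd(3, 18) = 3.
Thus m = 3 disproves the claim, and no smaller m works.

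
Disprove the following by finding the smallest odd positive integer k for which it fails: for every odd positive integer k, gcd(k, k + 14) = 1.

k = 7

For k = 1, 3, 5 the conclusion holds.
k = 7: gcd(7, 21) = 7.
Hence k = 7 is a counterexample.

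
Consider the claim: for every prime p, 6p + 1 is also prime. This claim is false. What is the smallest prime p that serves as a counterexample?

p = 19

We need the least prime p for which 6p + 1 is not prime.
p = 2: 6p + 1 = 13, prime.
p = 3: 6p + 1 = 19, prime.
p = 5: 6p + 1 = 31, prime.
p = 7: 6p + 1 = 43, prime.
p = 11: 6p + 1 = 67, prime.
p = 13: 6p + 1 = 79, prime.
p = 17: 6p + 1 = 103, prime.
p = 19: 6p + 1 = 115 = 5 × 23, not prime.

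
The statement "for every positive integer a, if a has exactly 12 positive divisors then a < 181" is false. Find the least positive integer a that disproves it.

For a = 60, 72, 84, 90, …, 150, 156, 160 the conclusion holds.
a = 198: τ(198) = 12; 198 ≥ 181.
So a = 198 is the smallest counterexample.

a = 198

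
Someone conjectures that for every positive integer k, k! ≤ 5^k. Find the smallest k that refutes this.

A counterexample is any positive integer k such that k! > 5^k; we check each in order.
The first 11 eligible values, up to k = 11, all satisfy the conclusion.
k = 12: k! = 479001600 and 5^k = 244140625, so 479001600 > 244140625.

k = 12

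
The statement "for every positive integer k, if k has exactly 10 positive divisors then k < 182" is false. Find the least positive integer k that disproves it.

A counterexample is any positive integer k such that k has exactly 10 positive divisors but the claim fails; we check each in order.
k = 48: τ(48) = 10; 48 < 182.
k = 80: τ(80) = 10; 80 < 182.
k = 112: τ(112) = 10; 112 < 182.
k = 162: τ(162) = 10; 162 < 182.
k = 176: τ(176) = 10; 176 < 182.
k = 208: τ(208) = 10; 208 ≥ 182.
Hence k = 208 is a counterexample.

k = 208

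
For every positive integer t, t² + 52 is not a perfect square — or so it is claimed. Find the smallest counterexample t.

t = 12

For t = 1, 2, 3, 4, …, 9, 10, 11 the conclusion holds.
t = 12: 12² + 52 = 196 = 14², a perfect square.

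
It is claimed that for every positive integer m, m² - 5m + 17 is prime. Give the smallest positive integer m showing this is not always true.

A counterexample is any positive integer m such that m² - 5m + 17 is not prime; we check each in order.
For m = 1, 2, 3, 4, …, 10, 11, 12 the conclusion holds.
m = 13: m² - 5m + 17 = 121 = 11 × 11, composite.

m = 13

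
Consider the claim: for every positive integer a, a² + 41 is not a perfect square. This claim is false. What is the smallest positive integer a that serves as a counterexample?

We need the least positive integer a for which a² + 41 is a perfect square.
The first 19 eligible values, up to a = 19, all satisfy the conclusion.
a = 20: 20² + 41 = 441 = 21², a perfect square.
So a = 20 is the smallest counterexample.

a = 20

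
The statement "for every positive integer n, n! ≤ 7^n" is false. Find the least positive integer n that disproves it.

For n = 1, 2, 3, 4, …, 14, 15, 16 the conclusion holds.
n = 17: n! = 355687428096000 and 7^n = 232630513987207, so 355687428096000 > 232630513987207.

n = 17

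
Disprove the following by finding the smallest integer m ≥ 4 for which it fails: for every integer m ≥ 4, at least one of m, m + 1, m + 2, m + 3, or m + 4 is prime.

Check each integer m ≥ 4 in order until m, m + 1, m + 2, m + 3, m + 4 are all composite.
For m = 4, 5, 6, 7, …, 21, 22, 23 the conclusion holds.
m = 24: 24 = 2 × 12; 25 = 5 × 5; 26 = 2 × 13; 27 = 3 × 9; 28 = 2 × 14 — all composite.
Hence m = 24 is a counterexample.

m = 24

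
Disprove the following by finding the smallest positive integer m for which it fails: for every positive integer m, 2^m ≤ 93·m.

We need the least positive integer m for which 2^m > 93·m.
The first 9 eligible values, up to m = 9, all satisfy the conclusion.
m = 10: 2^m = 1024 and 93·m = 930, so 1024 > 930.
Thus m = 10 disproves the claim, and no smaller m works.

m = 10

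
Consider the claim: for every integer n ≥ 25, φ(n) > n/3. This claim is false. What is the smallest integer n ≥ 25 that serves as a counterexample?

n = 30

We need the least integer n ≥ 25 for which the claim fails.
The first 5 eligible values, up to n = 29, all satisfy the conclusion.
n = 30: φ(30) = 8 and 30/3 = 10, so φ(30) ≤ 30/3.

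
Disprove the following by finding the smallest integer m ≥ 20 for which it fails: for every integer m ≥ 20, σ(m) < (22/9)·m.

m = 24

Check each integer m ≥ 20 in order until the claim fails.
m = 20: σ(20) = 42; 42 < 440/9.
m = 21: σ(21) = 32; 32 < 154/3.
m = 22: σ(22) = 36; 36 < 484/9.
m = 23: σ(23) = 24; 24 < 506/9.
m = 24: σ(24) = 60; 60 ≥ 176/3.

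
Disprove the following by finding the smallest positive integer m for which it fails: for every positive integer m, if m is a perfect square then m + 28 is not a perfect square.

m = 36

m = 1: 1 + 28 = 29, not a perfect square.
m = 4: 4 + 28 = 32, not a perfect square.
m = 9: 9 + 28 = 37, not a perfect square.
m = 16: 16 + 28 = 44, not a perfect square.
m = 25: 25 + 28 = 53, not a perfect square.
m = 36: 36 = 6² and 36 + 28 = 64 = 8².
So m = 36 is the smallest counterexample.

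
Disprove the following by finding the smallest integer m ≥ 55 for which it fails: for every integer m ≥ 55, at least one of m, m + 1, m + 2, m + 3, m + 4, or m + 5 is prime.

Check each integer m ≥ 55 in order until m, m + 1, m + 2, m + 3, m + 4, m + 5 are all composite.
For m = 55, 56, 57, 58, …, 87, 88, 89 the conclusion holds.
m = 90: 90 = 2 × 45; 91 = 7 × 13; 92 = 2 × 46; 93 = 3 × 31; 94 = 2 × 47; 95 = 5 × 19 — all composite.

m = 90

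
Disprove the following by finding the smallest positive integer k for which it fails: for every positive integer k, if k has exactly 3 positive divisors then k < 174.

The first 6 eligible values, up to k = 169, all satisfy the conclusion.
k = 289: τ(289) = 3; 289 ≥ 174.

k = 289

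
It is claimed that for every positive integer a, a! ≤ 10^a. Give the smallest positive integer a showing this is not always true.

Check each positive integer a in order until a! > 10^a.
For a = 1, 2, 3, 4, …, 22, 23, 24 the conclusion holds.
a = 25: a! = 15511210043330985984000000 and 10^a = 10000000000000000000000000, so 15511210043330985984000000 > 10000000000000000000000000.
Hence a = 25 is a counterexample.

a = 25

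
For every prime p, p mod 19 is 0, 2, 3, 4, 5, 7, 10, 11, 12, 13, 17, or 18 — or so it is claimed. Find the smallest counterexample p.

p = 47

The first 14 eligible values, up to p = 43, all satisfy the conclusion.
p = 47: 47 mod 19 = 9 — not in {0, 2, 3, 4, 5, 7, 10, 11, 12, 13, 17, 18}.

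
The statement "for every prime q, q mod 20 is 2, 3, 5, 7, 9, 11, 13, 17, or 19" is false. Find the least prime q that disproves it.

Check each prime q in order until the claim fails.
For q = 2, 3, 5, 7, …, 29, 31, 37 the conclusion holds.
q = 41: 41 mod 20 = 1 — not in {2, 3, 5, 7, 9, 11, 13, 17, 19}.
Hence q = 41 is a counterexample.

q = 41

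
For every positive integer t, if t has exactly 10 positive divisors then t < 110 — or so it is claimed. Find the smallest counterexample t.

t = 112

t = 48: τ(48) = 10; 48 < 110.
t = 80: τ(80) = 10; 80 < 110.
t = 112: τ(112) = 10; 112 ≥ 110.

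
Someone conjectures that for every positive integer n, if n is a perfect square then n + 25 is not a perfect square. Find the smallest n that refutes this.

For n = 1, 4, 9, 16, …, 81, 100, 121 the conclusion holds.
n = 144: 144 = 12² and 144 + 25 = 169 = 13².

n = 144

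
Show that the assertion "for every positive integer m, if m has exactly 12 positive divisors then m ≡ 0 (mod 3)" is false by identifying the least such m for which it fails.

m = 140

A counterexample is any positive integer m such that m has exactly 12 positive divisors but the claim fails; we check each in order.
For m = 60, 72, 84, 90, 96, 108, 126, 132 the conclusion holds.
m = 140: τ(140) = 12; 140 ≡ 2 (mod 3).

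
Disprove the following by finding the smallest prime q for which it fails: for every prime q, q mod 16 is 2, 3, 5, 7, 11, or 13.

q = 17

Check each prime q in order until the claim fails.
q = 2: 2 mod 16 = 2.
q = 3: 3 mod 16 = 3.
q = 5: 5 mod 16 = 5.
q = 7: 7 mod 16 = 7.
q = 11: 11 mod 16 = 11.
q = 13: 13 mod 16 = 13.
q = 17: 17 mod 16 = 1 — not in {2, 3, 5, 7, 11, 13}.
Thus q = 17 disproves the claim, and no smaller q works.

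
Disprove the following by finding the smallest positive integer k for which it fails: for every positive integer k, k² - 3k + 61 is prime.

k = 4

For k = 1, 2, 3 the conclusion holds.
k = 4: k² - 3k + 61 = 65 = 5 × 13, composite.
Thus k = 4 disproves the claim, and no smaller k works.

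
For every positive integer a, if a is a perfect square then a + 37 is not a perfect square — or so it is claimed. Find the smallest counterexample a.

a = 324

For a = 1, 4, 9, 16, …, 225, 256, 289 the conclusion holds.
a = 324: 324 = 18² and 324 + 37 = 361 = 19².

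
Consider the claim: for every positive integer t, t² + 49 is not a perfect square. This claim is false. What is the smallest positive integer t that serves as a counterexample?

t = 24

Check each positive integer t in order until t² + 49 is a perfect square.
For t = 1, 2, 3, 4, …, 21, 22, 23 the conclusion holds.
t = 24: 24² + 49 = 625 = 25², a perfect square.
Thus t = 24 disproves the claim, and no smaller t works.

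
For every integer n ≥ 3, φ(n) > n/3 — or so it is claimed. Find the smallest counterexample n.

n = 3: φ(3) = 2 and 3/3 = 1, so φ(3) > 3/3.
n = 4: φ(4) = 2 and 4/3 = 4/3, so φ(4) > 4/3.
n = 5: φ(5) = 4 and 5/3 = 5/3, so φ(5) > 5/3.
n = 6: φ(6) = 2 and 6/3 = 2, so φ(6) ≤ 6/3.

n = 6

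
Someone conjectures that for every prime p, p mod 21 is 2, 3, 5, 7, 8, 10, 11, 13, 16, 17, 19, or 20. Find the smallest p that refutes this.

p = 43

The first 13 eligible values, up to p = 41, all satisfy the conclusion.
p = 43: 43 mod 21 = 1 — not in {2, 3, 5, 7, 8, 10, 11, 13, 16, 17, 19, 20}.
Thus p = 43 disproves the claim, and no smaller p works.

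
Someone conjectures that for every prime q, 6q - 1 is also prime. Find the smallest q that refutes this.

We need the least prime q for which 6q - 1 is not prime.
The first 4 eligible values, up to q = 7, all satisfy the conclusion.
q = 11: 6q - 1 = 65 = 5 × 13, not prime.
So q = 11 is the smallest counterexample.

q = 11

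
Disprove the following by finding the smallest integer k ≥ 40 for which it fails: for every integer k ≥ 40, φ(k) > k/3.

k = 42

Check each integer k ≥ 40 in order until the claim fails.
For k = 40, 41 the conclusion holds.
k = 42: φ(42) = 12 and 42/3 = 14, so φ(42) ≤ 42/3.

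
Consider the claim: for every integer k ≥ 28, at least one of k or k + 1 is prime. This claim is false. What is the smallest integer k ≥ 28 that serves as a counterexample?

The first 4 eligible values, up to k = 31, all satisfy the conclusion.
k = 32: 32 = 2 × 16; 33 = 3 × 11 — both composite.

k = 32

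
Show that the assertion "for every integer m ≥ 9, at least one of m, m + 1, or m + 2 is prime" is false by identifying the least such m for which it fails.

m = 14

The first 5 eligible values, up to m = 13, all satisfy the conclusion.
m = 14: 14 = 2 × 7; 15 = 3 × 5; 16 = 2 × 8 — all composite.
Hence m = 14 is a counterexample.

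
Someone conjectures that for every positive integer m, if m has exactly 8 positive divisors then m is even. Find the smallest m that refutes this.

A counterexample is any positive integer m such that m has exactly 8 positive divisors but m is odd; we check each in order.
For m = 24, 30, 40, 42, …, 88, 102, 104 the conclusion holds.
m = 105: divisors of 105: 1, 3, 5, 7, 15, 21, 35, 105; 105 is odd.

m = 105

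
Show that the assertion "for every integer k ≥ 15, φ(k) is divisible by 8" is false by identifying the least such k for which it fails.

k = 18

For k = 15, 16, 17 the conclusion holds.
k = 18: φ(18) = 6; 6 mod 8 = 6.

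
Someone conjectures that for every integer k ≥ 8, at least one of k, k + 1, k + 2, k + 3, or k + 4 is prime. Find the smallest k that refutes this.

Check each integer k ≥ 8 in order until k, k + 1, k + 2, k + 3, k + 4 are all composite.
For k = 8, 9, 10, 11, …, 21, 22, 23 the conclusion holds.
k = 24: 24 = 2 × 12; 25 = 5 × 5; 26 = 2 × 13; 27 = 3 × 9; 28 = 2 × 14 — all composite.

k = 24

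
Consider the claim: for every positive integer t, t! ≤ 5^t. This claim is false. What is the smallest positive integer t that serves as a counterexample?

A counterexample is any positive integer t such that t! > 5^t; we check each in order.
The first 11 eligible values, up to t = 11, all satisfy the conclusion.
t = 12: t! = 479001600 and 5^t = 244140625, so 479001600 > 244140625.

t = 12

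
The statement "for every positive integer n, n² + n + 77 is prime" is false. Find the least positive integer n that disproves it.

n = 6

For n = 1, 2, 3, 4, 5 the conclusion holds.
n = 6: n² + n + 77 = 119 = 7 × 17, composite.
Hence n = 6 is a counterexample.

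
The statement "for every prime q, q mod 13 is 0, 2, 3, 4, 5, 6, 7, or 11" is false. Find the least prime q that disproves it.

Check each prime q in order until the claim fails.
For q = 2, 3, 5, 7, 11, 13, 17, 19 the conclusion holds.
q = 23: 23 mod 13 = 10 — not in {0, 2, 3, 4, 5, 6, 7, 11}.
So q = 23 is the smallest counterexample.

q = 23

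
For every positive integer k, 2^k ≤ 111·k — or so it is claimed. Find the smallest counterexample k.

A counterexample is any positive integer k such that 2^k > 111·k; we check each in order.
The first 10 eligible values, up to k = 10, all satisfy the conclusion.
k = 11: 2^k = 2048 and 111·k = 1221, so 2048 > 1221.
Thus k = 11 disproves the claim, and no smaller k works.

k = 11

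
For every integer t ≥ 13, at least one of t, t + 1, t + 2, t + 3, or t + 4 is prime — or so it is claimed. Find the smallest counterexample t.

Check each integer t ≥ 13 in order until t, t + 1, t + 2, t + 3, t + 4 are all composite.
For t = 13, 14, 15, 16, …, 21, 22, 23 the conclusion holds.
t = 24: 24 = 2 × 12; 25 = 5 × 5; 26 = 2 × 13; 27 = 3 × 9; 28 = 2 × 14 — all composite.

t = 24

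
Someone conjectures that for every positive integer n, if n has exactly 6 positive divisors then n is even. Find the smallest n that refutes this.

n = 45

We need the least positive integer n for which n has exactly 6 positive divisors but n is odd.
n = 12: divisors of 12: 1, 2, 3, 4, 6, 12; 12 is even.
n = 18: divisors of 18: 1, 2, 3, 6, 9, 18; 18 is even.
n = 20: divisors of 20: 1, 2, 4, 5, 10, 20; 20 is even.
n = 28: divisors of 28: 1, 2, 4, 7, 14, 28; 28 is even.
n = 32: divisors of 32: 1, 2, 4, 8, 16, 32; 32 is even.
n = 44: divisors of 44: 1, 2, 4, 11, 22, 44; 44 is even.
n = 45: divisors of 45: 1, 3, 5, 9, 15, 45; 45 is odd.
Thus n = 45 disproves the claim, and no smaller n works.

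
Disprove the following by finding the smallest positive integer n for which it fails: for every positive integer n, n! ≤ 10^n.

n = 25

A counterexample is any positive integer n such that n! > 10^n; we check each in order.
The first 24 eligible values, up to n = 24, all satisfy the conclusion.
n = 25: n! = 15511210043330985984000000 and 10^n = 10000000000000000000000000, so 15511210043330985984000000 > 10000000000000000000000000.
Thus n = 25 disproves the claim, and no smaller n works.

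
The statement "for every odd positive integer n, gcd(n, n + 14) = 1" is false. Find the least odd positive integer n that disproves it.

n = 7

n = 1: gcd(1, 15) = 1.
n = 3: gcd(3, 17) = 1.
n = 5: gcd(5, 19) = 1.
n = 7: gcd(7, 21) = 7.
Thus n = 7 disproves the claim, and no smaller n works.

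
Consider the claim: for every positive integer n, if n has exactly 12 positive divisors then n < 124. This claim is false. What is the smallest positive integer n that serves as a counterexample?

n = 126

The first 6 eligible values, up to n = 108, all satisfy the conclusion.
n = 126: τ(126) = 12; 126 ≥ 124.
Hence n = 126 is a counterexample.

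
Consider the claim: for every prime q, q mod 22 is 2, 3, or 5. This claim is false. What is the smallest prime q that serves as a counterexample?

q = 7

A counterexample is any prime q such that the claim fails; we check each in order.
For q = 2, 3, 5 the conclusion holds.
q = 7: 7 mod 22 = 7 — not in {2, 3, 5}.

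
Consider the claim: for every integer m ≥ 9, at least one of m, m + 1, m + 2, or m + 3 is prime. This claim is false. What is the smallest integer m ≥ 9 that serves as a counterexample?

m = 24

Check each integer m ≥ 9 in order until m, m + 1, m + 2, m + 3 are all composite.
For m = 9, 10, 11, 12, …, 21, 22, 23 the conclusion holds.
m = 24: 24 = 2 × 12; 25 = 5 × 5; 26 = 2 × 13; 27 = 3 × 9 — all composite.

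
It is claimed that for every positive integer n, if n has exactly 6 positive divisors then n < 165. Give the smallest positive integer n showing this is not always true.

We need the least positive integer n for which n has exactly 6 positive divisors but the claim fails.
For n = 12, 18, 20, 28, …, 148, 153, 164 the conclusion holds.
n = 171: τ(171) = 6; 171 ≥ 165.
Thus n = 171 disproves the claim, and no smaller n works.

n = 171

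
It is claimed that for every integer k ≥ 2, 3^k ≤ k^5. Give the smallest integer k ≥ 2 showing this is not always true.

A counterexample is any integer k ≥ 2 such that 3^k > k^5; we check each in order.
The first 9 eligible values, up to k = 10, all satisfy the conclusion.
k = 11: 3^k = 177147 and k^5 = 161051, so 177147 > 161051.
Thus k = 11 disproves the claim, and no smaller k works.

k = 11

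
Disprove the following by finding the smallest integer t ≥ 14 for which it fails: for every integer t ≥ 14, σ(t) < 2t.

Check each integer t ≥ 14 in order until the claim fails.
The first 4 eligible values, up to t = 17, all satisfy the conclusion.
t = 18: σ(18) = 39; 39 ≥ 36.
Thus t = 18 disproves the claim, and no smaller t works.

t = 18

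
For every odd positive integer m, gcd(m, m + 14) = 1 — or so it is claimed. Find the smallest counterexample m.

m = 7

For m = 1, 3, 5 the conclusion holds.
m = 7: gcd(7, 21) = 7.
Thus m = 7 disproves the claim, and no smaller m works.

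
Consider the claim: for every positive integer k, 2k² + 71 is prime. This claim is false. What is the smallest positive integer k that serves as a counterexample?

Check each positive integer k in order until 2k² + 71 is not prime.
k = 1: 2k² + 71 = 73, prime.
k = 2: 2k² + 71 = 79, prime.
k = 3: 2k² + 71 = 89, prime.
k = 4: 2k² + 71 = 103, prime.
k = 5: 2k² + 71 = 121 = 11 × 11, composite.

k = 5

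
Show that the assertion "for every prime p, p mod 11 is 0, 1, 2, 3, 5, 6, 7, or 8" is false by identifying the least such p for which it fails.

For p = 2, 3, 5, 7, 11, 13, 17, 19, 23, 29 the conclusion holds.
p = 31: 31 mod 11 = 9 — not in {0, 1, 2, 3, 5, 6, 7, 8}.
Hence p = 31 is a counterexample.

p = 31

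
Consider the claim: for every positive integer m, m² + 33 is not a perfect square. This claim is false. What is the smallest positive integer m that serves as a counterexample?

For m = 1, 2, 3 the conclusion holds.
m = 4: 4² + 33 = 49 = 7², a perfect square.

m = 4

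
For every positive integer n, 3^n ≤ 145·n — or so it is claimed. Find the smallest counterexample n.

Check each positive integer n in order until 3^n > 145·n.
For n = 1, 2, 3, 4, 5, 6 the conclusion holds.
n = 7: 3^n = 2187 and 145·n = 1015, so 2187 > 1015.
Hence n = 7 is a counterexample.

n = 7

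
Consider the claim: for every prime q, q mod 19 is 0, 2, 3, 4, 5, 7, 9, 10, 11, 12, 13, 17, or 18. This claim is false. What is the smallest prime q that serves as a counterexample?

A counterexample is any prime q such that the claim fails; we check each in order.
For q = 2, 3, 5, 7, …, 41, 43, 47 the conclusion holds.
q = 53: 53 mod 19 = 15 — not in {0, 2, 3, 4, 5, 7, 9, 10, 11, 12, 13, 17, 18}.
So q = 53 is the smallest counterexample.

q = 53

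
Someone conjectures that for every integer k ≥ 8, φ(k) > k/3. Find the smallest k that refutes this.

k = 12

Check each integer k ≥ 8 in order until the claim fails.
k = 8: φ(8) = 4 and 8/3 = 8/3, so φ(8) > 8/3.
k = 9: φ(9) = 6 and 9/3 = 3, so φ(9) > 9/3.
k = 10: φ(10) = 4 and 10/3 = 10/3, so φ(10) > 10/3.
k = 11: φ(11) = 10 and 11/3 = 11/3, so φ(11) > 11/3.
k = 12: φ(12) = 4 and 12/3 = 4, so φ(12) ≤ 12/3.
Thus k = 12 disproves the claim, and no smaller k works.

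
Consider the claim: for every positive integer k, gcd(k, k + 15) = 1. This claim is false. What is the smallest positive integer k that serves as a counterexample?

k = 1: gcd(1, 16) = 1.
k = 2: gcd(2, 17) = 1.
k = 3: gcd(3, 18) = 3.

k = 3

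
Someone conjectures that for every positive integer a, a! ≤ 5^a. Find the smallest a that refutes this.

a = 12

Check each positive integer a in order until a! > 5^a.
The first 11 eligible values, up to a = 11, all satisfy the conclusion.
a = 12: a! = 479001600 and 5^a = 244140625, so 479001600 > 244140625.
So a = 12 is the smallest counterexample.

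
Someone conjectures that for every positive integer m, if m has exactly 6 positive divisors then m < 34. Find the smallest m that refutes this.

The first 5 eligible values, up to m = 32, all satisfy the conclusion.
m = 44: τ(44) = 6; 44 ≥ 34.
Hence m = 44 is a counterexample.

m = 44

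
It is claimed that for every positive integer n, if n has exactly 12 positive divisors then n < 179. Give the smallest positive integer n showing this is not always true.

n = 198

The first 12 eligible values, up to n = 160, all satisfy the conclusion.
n = 198: τ(198) = 12; 198 ≥ 179.
Hence n = 198 is a counterexample.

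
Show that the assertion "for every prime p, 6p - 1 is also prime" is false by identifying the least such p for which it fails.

p = 11

A counterexample is any prime p such that 6p - 1 is not prime; we check each in order.
For p = 2, 3, 5, 7 the conclusion holds.
p = 11: 6p - 1 = 65 = 5 × 13, not prime.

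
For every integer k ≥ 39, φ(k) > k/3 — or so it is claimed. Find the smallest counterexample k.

We need the least integer k ≥ 39 for which the claim fails.
For k = 39, 40, 41 the conclusion holds.
k = 42: φ(42) = 12 and 42/3 = 14, so φ(42) ≤ 42/3.
Thus k = 42 disproves the claim, and no smaller k works.

k = 42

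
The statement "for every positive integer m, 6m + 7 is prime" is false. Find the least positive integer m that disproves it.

m = 3

We need the least positive integer m for which 6m + 7 is not prime.
For m = 1, 2 the conclusion holds.
m = 3: 6m + 7 = 25 = 5 × 5, composite.
So m = 3 is the smallest counterexample.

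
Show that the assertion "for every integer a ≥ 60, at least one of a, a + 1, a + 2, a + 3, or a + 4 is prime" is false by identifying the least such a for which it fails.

a = 62

For a = 60, 61 the conclusion holds.
a = 62: 62 = 2 × 31; 63 = 3 × 21; 64 = 2 × 32; 65 = 5 × 13; 66 = 2 × 33 — all composite.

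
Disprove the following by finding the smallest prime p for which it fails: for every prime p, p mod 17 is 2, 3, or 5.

p = 2: 2 mod 17 = 2.
p = 3: 3 mod 17 = 3.
p = 5: 5 mod 17 = 5.
p = 7: 7 mod 17 = 7 — not in {2, 3, 5}.

p = 7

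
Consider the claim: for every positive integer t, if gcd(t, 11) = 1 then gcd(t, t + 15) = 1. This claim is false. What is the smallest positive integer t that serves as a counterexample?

t = 3

A counterexample is any positive integer t such that gcd(t, 11) = 1 but gcd(t, t + 15) > 1; we check each in order.
t = 1: gcd(1, 16) = 1.
t = 2: gcd(2, 17) = 1.
t = 3: gcd(3, 18) = 3.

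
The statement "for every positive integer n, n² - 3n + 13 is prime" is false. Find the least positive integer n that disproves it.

n = 12

The first 11 eligible values, up to n = 11, all satisfy the conclusion.
n = 12: n² - 3n + 13 = 121 = 11 × 11, composite.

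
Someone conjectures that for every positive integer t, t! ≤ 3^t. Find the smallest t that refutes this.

t = 7

We need the least positive integer t for which t! > 3^t.
t = 1: t! = 1 and 3^t = 3, so 1 ≤ 3.
t = 2: t! = 2 and 3^t = 9, so 2 ≤ 9.
t = 3: t! = 6 and 3^t = 27, so 6 ≤ 27.
t = 4: t! = 24 and 3^t = 81, so 24 ≤ 81.
t = 5: t! = 120 and 3^t = 243, so 120 ≤ 243.
t = 6: t! = 720 and 3^t = 729, so 720 ≤ 729.
t = 7: t! = 5040 and 3^t = 2187, so 5040 > 2187.
Thus t = 7 disproves the claim, and no smaller t works.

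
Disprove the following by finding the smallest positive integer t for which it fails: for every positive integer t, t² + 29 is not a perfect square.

t = 14

For t = 1, 2, 3, 4, …, 11, 12, 13 the conclusion holds.
t = 14: 14² + 29 = 225 = 15², a perfect square.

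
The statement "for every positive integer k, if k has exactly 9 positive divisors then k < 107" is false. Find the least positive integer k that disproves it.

k = 196

A counterexample is any positive integer k such that k has exactly 9 positive divisors but the claim fails; we check each in order.
For k = 36, 100 the conclusion holds.
k = 196: τ(196) = 9; 196 ≥ 107.
So k = 196 is the smallest counterexample.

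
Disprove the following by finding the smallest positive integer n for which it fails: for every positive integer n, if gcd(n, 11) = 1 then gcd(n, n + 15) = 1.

n = 3

For n = 1, 2 the conclusion holds.
n = 3: gcd(3, 18) = 3.
Hence n = 3 is a counterexample.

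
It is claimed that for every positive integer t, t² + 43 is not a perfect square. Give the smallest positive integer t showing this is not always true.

t = 21

A counterexample is any positive integer t such that t² + 43 is a perfect square; we check each in order.
The first 20 eligible values, up to t = 20, all satisfy the conclusion.
t = 21: 21² + 43 = 484 = 22², a perfect square.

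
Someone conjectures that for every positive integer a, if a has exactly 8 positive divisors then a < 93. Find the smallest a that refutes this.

We need the least positive integer a for which a has exactly 8 positive divisors but the claim fails.
For a = 24, 30, 40, 42, 54, 56, 66, 70, 78, 88 the conclusion holds.
a = 102: τ(102) = 8; 102 ≥ 93.
So a = 102 is the smallest counterexample.

a = 102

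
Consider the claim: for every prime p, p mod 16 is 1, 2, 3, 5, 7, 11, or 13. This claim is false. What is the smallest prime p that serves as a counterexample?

p = 31

The first 10 eligible values, up to p = 29, all satisfy the conclusion.
p = 31: 31 mod 16 = 15 — not in {1, 2, 3, 5, 7, 11, 13}.
So p = 31 is the smallest counterexample.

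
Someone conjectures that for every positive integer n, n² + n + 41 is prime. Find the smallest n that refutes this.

n = 40

Check each positive integer n in order until n² + n + 41 is not prime.
For n = 1, 2, 3, 4, …, 37, 38, 39 the conclusion holds.
n = 40: n² + n + 41 = 1681 = 41 × 41, composite.
Hence n = 40 is a counterexample.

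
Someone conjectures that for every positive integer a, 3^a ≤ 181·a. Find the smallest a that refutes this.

For a = 1, 2, 3, 4, 5, 6 the conclusion holds.
a = 7: 3^a = 2187 and 181·a = 1267, so 2187 > 1267.

a = 7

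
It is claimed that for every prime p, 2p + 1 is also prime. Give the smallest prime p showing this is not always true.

p = 7

p = 2: 2p + 1 = 5, prime.
p = 3: 2p + 1 = 7, prime.
p = 5: 2p + 1 = 11, prime.
p = 7: 2p + 1 = 15 = 3 × 5, not prime.
Hence p = 7 is a counterexample.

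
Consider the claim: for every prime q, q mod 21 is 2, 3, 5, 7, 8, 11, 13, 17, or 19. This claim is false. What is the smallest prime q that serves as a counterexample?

q = 31

For q = 2, 3, 5, 7, 11, 13, 17, 19, 23, 29 the conclusion holds.
q = 31: 31 mod 21 = 10 — not in {2, 3, 5, 7, 8, 11, 13, 17, 19}.
Hence q = 31 is a counterexample.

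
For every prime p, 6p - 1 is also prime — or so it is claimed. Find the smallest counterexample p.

A counterexample is any prime p such that 6p - 1 is not prime; we check each in order.
The first 4 eligible values, up to p = 7, all satisfy the conclusion.
p = 11: 6p - 1 = 65 = 5 × 13, not prime.
So p = 11 is the smallest counterexample.

p = 11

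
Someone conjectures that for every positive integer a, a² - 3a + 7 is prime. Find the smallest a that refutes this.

a = 6

We need the least positive integer a for which a² - 3a + 7 is not prime.
a = 1: a² - 3a + 7 = 5, prime.
a = 2: a² - 3a + 7 = 5, prime.
a = 3: a² - 3a + 7 = 7, prime.
a = 4: a² - 3a + 7 = 11, prime.
a = 5: a² - 3a + 7 = 17, prime.
a = 6: a² - 3a + 7 = 25 = 5 × 5, composite.
Hence a = 6 is a counterexample.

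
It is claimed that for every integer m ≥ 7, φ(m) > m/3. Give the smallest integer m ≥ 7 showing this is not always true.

For m = 7, 8, 9, 10, 11 the conclusion holds.
m = 12: φ(12) = 4 and 12/3 = 4, so φ(12) ≤ 12/3.

m = 12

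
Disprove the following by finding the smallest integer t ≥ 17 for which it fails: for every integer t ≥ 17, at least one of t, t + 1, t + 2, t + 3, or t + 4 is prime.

We need the least integer t ≥ 17 for which t, t + 1, t + 2, t + 3, t + 4 are all composite.
t = 17: 17 is prime.
t = 18: 19 is prime.
t = 19: 19 is prime.
t = 20: 23 is prime.
t = 21: 23 is prime.
t = 22: 23 is prime.
t = 23: 23 is prime.
t = 24: 24 = 2 × 12; 25 = 5 × 5; 26 = 2 × 13; 27 = 3 × 9; 28 = 2 × 14 — all composite.

t = 24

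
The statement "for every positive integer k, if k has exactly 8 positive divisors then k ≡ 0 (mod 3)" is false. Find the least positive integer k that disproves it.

k = 24: τ(24) = 8; 24 ≡ 0 (mod 3).
k = 30: τ(30) = 8; 30 ≡ 0 (mod 3).
k = 40: τ(40) = 8; 40 ≡ 1 (mod 3).
Hence k = 40 is a counterexample.

k = 40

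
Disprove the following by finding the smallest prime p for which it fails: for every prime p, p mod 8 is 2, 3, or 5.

p = 2: 2 mod 8 = 2.
p = 3: 3 mod 8 = 3.
p = 5: 5 mod 8 = 5.
p = 7: 7 mod 8 = 7 — not in {2, 3, 5}.
So p = 7 is the smallest counterexample.

p = 7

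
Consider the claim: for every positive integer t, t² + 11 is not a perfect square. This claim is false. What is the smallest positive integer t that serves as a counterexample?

A counterexample is any positive integer t such that t² + 11 is a perfect square; we check each in order.
The first 4 eligible values, up to t = 4, all satisfy the conclusion.
t = 5: 5² + 11 = 36 = 6², a perfect square.
So t = 5 is the smallest counterexample.

t = 5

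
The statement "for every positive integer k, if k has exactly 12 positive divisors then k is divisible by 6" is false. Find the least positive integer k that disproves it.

k = 140

A counterexample is any positive integer k such that k has exactly 12 positive divisors but k is not divisible by 6; we check each in order.
The first 8 eligible values, up to k = 132, all satisfy the conclusion.
k = 140: τ(140) = 12; 140 mod 6 = 2.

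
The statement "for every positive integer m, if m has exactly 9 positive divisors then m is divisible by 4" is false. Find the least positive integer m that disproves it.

m = 36: τ(36) = 9; 36 mod 4 = 0.
m = 100: τ(100) = 9; 100 mod 4 = 0.
m = 196: τ(196) = 9; 196 mod 4 = 0.
m = 225: τ(225) = 9; 225 mod 4 = 1.

m = 225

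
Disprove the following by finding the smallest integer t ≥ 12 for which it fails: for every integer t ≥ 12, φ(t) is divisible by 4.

A counterexample is any integer t ≥ 12 such that φ(t) is not divisible by 4; we check each in order.
For t = 12, 13 the conclusion holds.
t = 14: φ(14) = 6; 6 mod 4 = 2.
Hence t = 14 is a counterexample.

t = 14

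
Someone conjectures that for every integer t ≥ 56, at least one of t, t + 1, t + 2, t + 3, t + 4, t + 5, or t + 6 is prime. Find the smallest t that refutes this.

t = 90

Check each integer t ≥ 56 in order until t, t + 1, t + 2, t + 3, t + 4, t + 5, t + 6 are all composite.
For t = 56, 57, 58, 59, …, 87, 88, 89 the conclusion holds.
t = 90: 90 = 2 × 45; 91 = 7 × 13; 92 = 2 × 46; 93 = 3 × 31; 94 = 2 × 47; 95 = 5 × 19; 96 = 2 × 48 — all composite.
Thus t = 90 disproves the claim, and no smaller t works.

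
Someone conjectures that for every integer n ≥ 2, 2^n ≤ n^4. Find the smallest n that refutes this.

Check each integer n ≥ 2 in order until 2^n > n^4.
The first 15 eligible values, up to n = 16, all satisfy the conclusion.
n = 17: 2^n = 131072 and n^4 = 83521, so 131072 > 83521.
So n = 17 is the smallest counterexample.

n = 17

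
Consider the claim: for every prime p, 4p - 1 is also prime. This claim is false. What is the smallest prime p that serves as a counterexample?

p = 2: 4p - 1 = 7, prime.
p = 3: 4p - 1 = 11, prime.
p = 5: 4p - 1 = 19, prime.
p = 7: 4p - 1 = 27 = 3 × 9, not prime.

p = 7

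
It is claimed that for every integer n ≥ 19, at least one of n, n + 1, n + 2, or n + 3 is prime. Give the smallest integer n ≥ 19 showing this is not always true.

n = 24

Check each integer n ≥ 19 in order until n, n + 1, n + 2, n + 3 are all composite.
The first 5 eligible values, up to n = 23, all satisfy the conclusion.
n = 24: 24 = 2 × 12; 25 = 5 × 5; 26 = 2 × 13; 27 = 3 × 9 — all composite.
Thus n = 24 disproves the claim, and no smaller n works.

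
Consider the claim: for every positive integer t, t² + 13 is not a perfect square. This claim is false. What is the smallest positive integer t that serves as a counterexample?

A counterexample is any positive integer t such that t² + 13 is a perfect square; we check each in order.
t = 1: 1² + 13 = 14, not a perfect square.
t = 2: 2² + 13 = 17, not a perfect square.
t = 3: 3² + 13 = 22, not a perfect square.
t = 4: 4² + 13 = 29, not a perfect square.
t = 5: 5² + 13 = 38, not a perfect square.
t = 6: 6² + 13 = 49 = 7², a perfect square.
Thus t = 6 disproves the claim, and no smaller t works.

t = 6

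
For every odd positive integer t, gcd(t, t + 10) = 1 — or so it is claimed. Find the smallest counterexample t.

We need the least odd positive integer t for which gcd(t, t + 10) > 1.
t = 1: gcd(1, 11) = 1.
t = 3: gcd(3, 13) = 1.
t = 5: gcd(5, 15) = 5.

t = 5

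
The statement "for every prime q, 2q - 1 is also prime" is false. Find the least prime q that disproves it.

Check each prime q in order until 2q - 1 is not prime.
For q = 2, 3 the conclusion holds.
q = 5: 2q - 1 = 9 = 3 × 3, not prime.
So q = 5 is the smallest counterexample.

q = 5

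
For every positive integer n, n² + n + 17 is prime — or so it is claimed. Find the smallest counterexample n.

n = 16

Check each positive integer n in order until n² + n + 17 is not prime.
For n = 1, 2, 3, 4, …, 13, 14, 15 the conclusion holds.
n = 16: n² + n + 17 = 289 = 17 × 17, composite.
Thus n = 16 disproves the claim, and no smaller n works.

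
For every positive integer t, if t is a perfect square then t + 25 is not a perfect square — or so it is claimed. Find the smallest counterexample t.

A counterexample is any positive integer t such that t is a perfect square but t + 25 is a perfect square; we check each in order.
For t = 1, 4, 9, 16, …, 81, 100, 121 the conclusion holds.
t = 144: 144 = 12² and 144 + 25 = 169 = 13².
Thus t = 144 disproves the claim, and no smaller t works.

t = 144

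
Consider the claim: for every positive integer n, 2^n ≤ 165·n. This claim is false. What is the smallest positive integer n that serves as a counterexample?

n = 11

For n = 1, 2, 3, 4, 5, 6, 7, 8, 9, 10 the conclusion holds.
n = 11: 2^n = 2048 and 165·n = 1815, so 2048 > 1815.
Hence n = 11 is a counterexample.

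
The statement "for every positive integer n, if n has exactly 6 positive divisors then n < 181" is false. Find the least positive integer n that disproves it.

The first 26 eligible values, up to n = 175, all satisfy the conclusion.
n = 188: τ(188) = 6; 188 ≥ 181.

n = 188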